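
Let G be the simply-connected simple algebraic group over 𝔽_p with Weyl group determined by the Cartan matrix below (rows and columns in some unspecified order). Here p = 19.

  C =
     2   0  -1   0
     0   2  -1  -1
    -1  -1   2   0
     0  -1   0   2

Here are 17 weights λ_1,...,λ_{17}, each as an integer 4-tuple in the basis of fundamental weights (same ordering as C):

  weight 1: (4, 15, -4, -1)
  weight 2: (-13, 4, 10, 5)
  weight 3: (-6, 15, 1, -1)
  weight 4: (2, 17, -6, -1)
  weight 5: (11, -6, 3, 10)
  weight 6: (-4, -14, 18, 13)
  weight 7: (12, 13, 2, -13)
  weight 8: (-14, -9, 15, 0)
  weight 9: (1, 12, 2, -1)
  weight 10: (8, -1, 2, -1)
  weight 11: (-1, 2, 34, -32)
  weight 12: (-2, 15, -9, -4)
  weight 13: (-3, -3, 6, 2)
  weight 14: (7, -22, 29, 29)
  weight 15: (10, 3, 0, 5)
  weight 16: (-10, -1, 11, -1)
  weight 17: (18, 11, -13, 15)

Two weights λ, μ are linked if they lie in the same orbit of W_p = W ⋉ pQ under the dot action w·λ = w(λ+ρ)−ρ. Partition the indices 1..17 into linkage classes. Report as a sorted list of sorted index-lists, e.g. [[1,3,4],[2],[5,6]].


Root system A_4: the 4×4 matrix C matches after relabeling.

Folding the 17 weights λ_j+ρ into Ā_19 (reps in the given 4-coord order):

    λ_1 → (2, 13, 3, 0)
    λ_2 → (8, 4, 1, 3)
    λ_3 → (2, 13, 3, 0)
    λ_4 → (2, 13, 3, 0)
    λ_5 → (8, 4, 1, 3)
    λ_6 → (2, 13, 3, 0)
    λ_7 → (2, 2, 3, 1)
    λ_8 → (8, 4, 1, 3)
    λ_9 → (2, 13, 3, 0)
    λ_10 → (9, 0, 3, 0)
    λ_11 → (9, 0, 3, 0)
    λ_12 → (8, 4, 1, 3)
    λ_13 → (2, 2, 3, 1)
    λ_14 → (2, 8, 0, 1)
    λ_15 → (8, 4, 1, 3)
    λ_16 → (9, 0, 3, 0)
    λ_17 → (9, 0, 3, 0)

Grouping the 17 weights by Ā_19-representative: 5 linkage classes.

[[1, 3, 4, 6, 9], [2, 5, 8, 12, 15], [7, 13], [10, 11, 16, 17], [14]]


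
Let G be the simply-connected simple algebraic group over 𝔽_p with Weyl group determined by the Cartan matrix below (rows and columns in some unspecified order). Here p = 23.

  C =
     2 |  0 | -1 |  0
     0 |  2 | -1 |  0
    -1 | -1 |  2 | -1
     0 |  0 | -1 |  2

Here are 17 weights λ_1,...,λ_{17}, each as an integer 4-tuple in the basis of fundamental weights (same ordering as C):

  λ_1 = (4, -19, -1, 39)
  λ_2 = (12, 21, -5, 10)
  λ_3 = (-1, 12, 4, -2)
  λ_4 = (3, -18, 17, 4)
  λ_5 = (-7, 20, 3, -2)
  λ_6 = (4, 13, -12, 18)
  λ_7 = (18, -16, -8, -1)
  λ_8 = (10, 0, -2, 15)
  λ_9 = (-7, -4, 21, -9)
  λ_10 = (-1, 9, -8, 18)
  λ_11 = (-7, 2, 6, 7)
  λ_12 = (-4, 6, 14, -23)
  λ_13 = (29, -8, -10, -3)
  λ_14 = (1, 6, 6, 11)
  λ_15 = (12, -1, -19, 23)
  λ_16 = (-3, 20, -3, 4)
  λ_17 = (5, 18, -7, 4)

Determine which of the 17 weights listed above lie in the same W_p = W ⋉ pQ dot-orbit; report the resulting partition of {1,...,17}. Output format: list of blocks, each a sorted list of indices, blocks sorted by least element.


Type D_4, rank 4, |W|=192; reorder rows/cols to standard.

Folding the 17 weights λ_j+ρ into Ā_23 (reps in the given 4-coord order):

  λ_1 → (0, 13, 4, 1);  λ_2 → (6, 3, 1, 8);  λ_3 → (0, 13, 4, 1);  λ_4 → (0, 13, 4, 1);  λ_5 → (2, 17, 1, 1);  λ_6 → (6, 3, 1, 8);  λ_7 → (7, 3, 0, 12);  λ_8 → (7, 3, 0, 12);  λ_9 → (6, 3, 1, 8);  λ_10 → (7, 3, 0, 12);  λ_11 → (6, 3, 1, 8);  λ_12 → (7, 3, 0, 12);  λ_13 → (3, 2, 2, 7);  λ_14 → (3, 2, 2, 7);  λ_15 → (0, 13, 4, 1);  λ_16 → (2, 17, 1, 1);  λ_17 → (0, 13, 4, 1)

These 17 weights hit 5 W_23-dot-orbits; sizes (5, 4, 2, 4, 2):

[[1, 3, 4, 15, 17], [2, 6, 9, 11], [5, 16], [7, 8, 10, 12], [13, 14]]


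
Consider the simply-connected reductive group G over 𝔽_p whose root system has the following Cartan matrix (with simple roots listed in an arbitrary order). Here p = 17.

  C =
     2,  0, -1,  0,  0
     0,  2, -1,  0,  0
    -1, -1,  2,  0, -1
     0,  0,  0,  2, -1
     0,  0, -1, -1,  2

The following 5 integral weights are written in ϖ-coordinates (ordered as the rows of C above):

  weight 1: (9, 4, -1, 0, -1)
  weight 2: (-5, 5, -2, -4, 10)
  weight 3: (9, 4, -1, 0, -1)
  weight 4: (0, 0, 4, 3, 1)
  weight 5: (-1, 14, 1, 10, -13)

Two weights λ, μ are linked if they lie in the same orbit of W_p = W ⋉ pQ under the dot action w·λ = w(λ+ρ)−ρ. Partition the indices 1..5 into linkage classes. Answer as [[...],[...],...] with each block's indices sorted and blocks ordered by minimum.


D_5 Cartan matrix, 5 simple roots permuted; ρ=(1,1,1,1,1).

λ_j+ρ reflected into Ā_17 (⟨·,θ^∨⟩≤17); 5-tuples as given:

  1: (10, 5, 0, 1, 0) · 2: (1, 1, 4, 3, 1) · 3: (10, 5, 0, 1, 0) · 4: (1, 1, 4, 3, 1) · 5: (10, 5, 0, 1, 0)

2 distinct reps among the 5 weights ⇒ 2 W_17-linkage classes:

[[1, 3, 5], [2, 4]]


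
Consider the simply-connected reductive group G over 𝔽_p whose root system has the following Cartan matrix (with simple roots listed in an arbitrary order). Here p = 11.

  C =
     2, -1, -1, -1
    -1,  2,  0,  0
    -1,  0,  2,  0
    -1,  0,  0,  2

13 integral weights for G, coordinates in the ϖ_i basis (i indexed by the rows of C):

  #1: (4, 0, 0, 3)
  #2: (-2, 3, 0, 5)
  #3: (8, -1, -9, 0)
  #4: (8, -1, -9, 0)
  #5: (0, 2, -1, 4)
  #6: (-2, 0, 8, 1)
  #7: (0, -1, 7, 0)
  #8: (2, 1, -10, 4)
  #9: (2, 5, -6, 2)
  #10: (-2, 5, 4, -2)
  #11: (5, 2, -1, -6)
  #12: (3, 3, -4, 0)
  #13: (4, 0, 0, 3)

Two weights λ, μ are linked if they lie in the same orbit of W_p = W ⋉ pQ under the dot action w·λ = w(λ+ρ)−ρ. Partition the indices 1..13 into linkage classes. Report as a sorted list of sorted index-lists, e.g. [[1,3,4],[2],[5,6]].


C ↔ D_4 under row/col permutation; |W(D_4)| = 192.

Alcove-folded reps (p=11, 13 weights, presented ϖ-order):

    1: (0, 1, 1, 4)
    2: (1, 3, 0, 5)
    3: (1, 0, 8, 1)
    4: (1, 0, 8, 1)
    5: (1, 3, 0, 5)
    6: (1, 0, 8, 1)
    7: (1, 0, 8, 1)
    8: (1, 4, 3, 1)
    9: (1, 4, 3, 1)
    10: (1, 4, 3, 1)
    11: (1, 3, 0, 5)
    12: (1, 4, 3, 1)
    13: (0, 1, 1, 4)

The 13 indices split into 4 linkage classes (same alcove rep ⇔ same W_11-dot-orbit):

[[1, 13], [2, 5, 11], [3, 4, 6, 7], [8, 9, 10, 12]]


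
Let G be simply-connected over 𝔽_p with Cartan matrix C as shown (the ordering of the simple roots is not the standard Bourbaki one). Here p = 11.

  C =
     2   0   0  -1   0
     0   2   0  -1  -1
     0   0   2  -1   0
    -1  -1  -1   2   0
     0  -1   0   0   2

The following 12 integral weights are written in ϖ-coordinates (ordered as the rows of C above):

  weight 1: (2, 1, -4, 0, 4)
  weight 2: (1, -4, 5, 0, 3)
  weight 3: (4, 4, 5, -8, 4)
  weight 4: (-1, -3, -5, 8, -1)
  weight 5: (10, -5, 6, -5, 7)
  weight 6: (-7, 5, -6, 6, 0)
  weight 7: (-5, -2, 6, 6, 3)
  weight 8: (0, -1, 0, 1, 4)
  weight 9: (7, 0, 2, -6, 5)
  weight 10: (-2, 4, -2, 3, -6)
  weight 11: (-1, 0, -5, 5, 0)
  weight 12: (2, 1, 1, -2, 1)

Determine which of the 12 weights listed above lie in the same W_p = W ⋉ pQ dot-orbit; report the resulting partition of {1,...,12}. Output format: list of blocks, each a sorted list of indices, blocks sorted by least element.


Cartan matrix: type D_5 (|W|=1920); un-permuting the 5 rows.

W_11-reps of the 12 weights in Ā_11 (same 5-coord order as C):

  1: (1, 0, 1, 2, 5);  2: (0, 1, 4, 2, 1);  3: (2, 1, 1, 1, 2);  4: (0, 1, 4, 2, 1);  5: (3, 0, 1, 0, 3);  6: (2, 1, 1, 1, 2);  7: (2, 1, 1, 1, 2);  8: (1, 0, 1, 2, 5);  9: (2, 1, 1, 1, 2);  10: (1, 0, 1, 2, 5);  11: (0, 1, 4, 2, 1);  12: (2, 1, 1, 1, 2)

Linkage partition of the 12 weights (4 classes, p=11):

[[1, 8, 10], [2, 4, 11], [3, 6, 7, 9, 12], [5]]


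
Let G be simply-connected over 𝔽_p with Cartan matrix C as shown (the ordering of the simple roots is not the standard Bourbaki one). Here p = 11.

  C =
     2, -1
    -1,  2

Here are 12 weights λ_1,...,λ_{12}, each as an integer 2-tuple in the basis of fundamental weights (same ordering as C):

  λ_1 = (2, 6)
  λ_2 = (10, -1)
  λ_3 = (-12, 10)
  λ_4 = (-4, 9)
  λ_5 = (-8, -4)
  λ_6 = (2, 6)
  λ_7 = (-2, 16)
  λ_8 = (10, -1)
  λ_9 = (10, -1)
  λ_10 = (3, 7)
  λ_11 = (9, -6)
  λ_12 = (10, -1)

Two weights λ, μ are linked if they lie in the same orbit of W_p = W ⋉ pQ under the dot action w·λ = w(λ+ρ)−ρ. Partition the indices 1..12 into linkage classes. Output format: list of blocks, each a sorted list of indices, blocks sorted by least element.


Cartan matrix: type A_2 (|W|=6); un-permuting the 2 rows.

λ_j+ρ reflected into Ā_11 (⟨·,θ^∨⟩≤11); 2-tuples as given:

  [1] (3, 7)
  [2] (11, 0)
  [3] (11, 0)
  [4] (3, 7)
  [5] (3, 7)
  [6] (3, 7)
  [7] (5, 5)
  [8] (11, 0)
  [9] (11, 0)
  [10] (3, 7)
  [11] (5, 5)
  [12] (11, 0)

Partition of {1..12} into 3 W_11-dot-orbits:

[[1, 4, 5, 6, 10], [2, 3, 8, 9, 12], [7, 11]]


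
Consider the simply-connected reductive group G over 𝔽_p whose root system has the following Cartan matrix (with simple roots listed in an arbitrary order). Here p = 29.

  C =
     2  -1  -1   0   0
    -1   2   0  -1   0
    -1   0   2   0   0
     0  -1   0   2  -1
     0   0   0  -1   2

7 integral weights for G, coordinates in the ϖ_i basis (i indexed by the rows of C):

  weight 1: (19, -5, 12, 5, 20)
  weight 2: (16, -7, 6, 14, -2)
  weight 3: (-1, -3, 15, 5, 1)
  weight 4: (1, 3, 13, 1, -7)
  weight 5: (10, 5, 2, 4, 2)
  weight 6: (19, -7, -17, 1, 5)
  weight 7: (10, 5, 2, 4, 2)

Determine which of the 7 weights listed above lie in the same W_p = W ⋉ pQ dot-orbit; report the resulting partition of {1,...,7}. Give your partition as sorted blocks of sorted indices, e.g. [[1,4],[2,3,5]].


A_5 Cartan matrix, 5 simple roots permuted; ρ=(1,1,1,1,1).

λ_j+ρ reflected into Ā_29 (⟨·,θ^∨⟩≤29); 5-tuples as given:

  λ_1 → (2, 0, 14, 4, 2);  λ_2 → (11, 6, 3, 5, 3);  λ_3 → (2, 0, 14, 4, 2);  λ_4 → (2, 0, 14, 4, 2);  λ_5 → (11, 6, 3, 5, 3);  λ_6 → (2, 0, 14, 4, 2);  λ_7 → (11, 6, 3, 5, 3)

Linkage partition of the 7 weights (2 classes, p=29):

[[1, 3, 4, 6], [2, 5, 7]]


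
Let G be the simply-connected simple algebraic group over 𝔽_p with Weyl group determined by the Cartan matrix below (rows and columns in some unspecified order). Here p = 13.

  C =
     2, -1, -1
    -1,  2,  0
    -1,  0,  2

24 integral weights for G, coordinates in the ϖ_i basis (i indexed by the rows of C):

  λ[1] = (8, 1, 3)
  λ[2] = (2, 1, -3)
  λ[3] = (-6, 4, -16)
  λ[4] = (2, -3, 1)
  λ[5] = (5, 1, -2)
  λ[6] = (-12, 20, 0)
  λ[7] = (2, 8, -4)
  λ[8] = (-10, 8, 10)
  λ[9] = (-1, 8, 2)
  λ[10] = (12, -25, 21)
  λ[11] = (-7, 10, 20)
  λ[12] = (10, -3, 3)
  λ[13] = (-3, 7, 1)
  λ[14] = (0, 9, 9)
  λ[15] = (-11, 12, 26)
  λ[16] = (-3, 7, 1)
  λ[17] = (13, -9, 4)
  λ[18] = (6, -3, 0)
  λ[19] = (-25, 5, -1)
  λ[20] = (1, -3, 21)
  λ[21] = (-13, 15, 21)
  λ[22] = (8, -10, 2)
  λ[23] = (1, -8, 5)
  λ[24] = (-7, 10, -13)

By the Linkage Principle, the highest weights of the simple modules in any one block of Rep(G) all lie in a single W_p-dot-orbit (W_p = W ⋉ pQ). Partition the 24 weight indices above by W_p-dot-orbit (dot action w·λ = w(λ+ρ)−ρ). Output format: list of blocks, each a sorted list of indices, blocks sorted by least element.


A_3 Cartan matrix, 3 simple roots permuted; ρ=(1,1,1).

Each λ_j+ρ reduced to Ā_13; 3-tuples below use C's row order:

  [1] (9, 0, 2);  [2] (1, 2, 2);  [3] (2, 6, 0);  [4] (1, 2, 2);  [5] (5, 2, 1);  [6] (1, 2, 2);  [7] (0, 9, 3);  [8] (9, 0, 2);  [9] (0, 9, 3);  [10] (9, 0, 2);  [11] (2, 6, 0);  [12] (9, 0, 2);  [13] (2, 6, 0);  [14] (1, 2, 2);  [15] (0, 9, 3);  [16] (2, 6, 0);  [17] (5, 2, 1);  [18] (5, 2, 1);  [19] (2, 6, 0);  [20] (9, 0, 2);  [21] (0, 9, 3);  [22] (0, 9, 3);  [23] (5, 2, 1);  [24] (5, 2, 1)

The 24 indices split into 5 linkage classes (same alcove rep ⇔ same W_13-dot-orbit):

[[1, 8, 10, 12, 20], [2, 4, 6, 14], [3, 11, 13, 16, 19], [5, 17, 18, 23, 24], [7, 9, 15, 21, 22]]


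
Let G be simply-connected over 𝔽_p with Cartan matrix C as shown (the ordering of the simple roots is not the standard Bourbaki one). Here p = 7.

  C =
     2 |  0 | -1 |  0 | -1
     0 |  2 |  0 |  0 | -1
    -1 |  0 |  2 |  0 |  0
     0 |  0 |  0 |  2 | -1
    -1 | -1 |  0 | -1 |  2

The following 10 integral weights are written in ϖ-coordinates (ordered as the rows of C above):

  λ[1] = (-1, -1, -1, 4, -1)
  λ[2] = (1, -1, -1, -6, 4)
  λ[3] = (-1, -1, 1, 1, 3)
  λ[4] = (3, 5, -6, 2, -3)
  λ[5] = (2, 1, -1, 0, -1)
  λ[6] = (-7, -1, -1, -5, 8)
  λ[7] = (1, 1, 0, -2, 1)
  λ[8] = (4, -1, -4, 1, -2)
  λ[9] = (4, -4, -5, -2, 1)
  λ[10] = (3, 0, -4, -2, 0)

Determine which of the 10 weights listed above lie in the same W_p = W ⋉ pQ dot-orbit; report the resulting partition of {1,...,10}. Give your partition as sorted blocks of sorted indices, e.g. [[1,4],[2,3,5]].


Cartan matrix: type D_5 (|W|=1920); un-permuting the 5 rows.

λ_j+ρ reflected into Ā_7 (⟨·,θ^∨⟩≤7); 5-tuples as given:

  λ_1 → (0, 0, 0, 5, 0);  λ_2 → (0, 0, 0, 5, 0);  λ_3 → (1, 1, 3, 1, 0);  λ_4 → (1, 2, 0, 1, 0);  λ_5 → (1, 2, 0, 1, 0);  λ_6 → (1, 1, 3, 1, 0);  λ_7 → (1, 2, 0, 1, 0);  λ_8 → (1, 1, 3, 1, 0);  λ_9 → (1, 1, 3, 1, 0);  λ_10 → (1, 1, 3, 1, 0)

Partition of {1..10} into 3 W_7-dot-orbits:

[[1, 2], [3, 6, 8, 9, 10], [4, 5, 7]]


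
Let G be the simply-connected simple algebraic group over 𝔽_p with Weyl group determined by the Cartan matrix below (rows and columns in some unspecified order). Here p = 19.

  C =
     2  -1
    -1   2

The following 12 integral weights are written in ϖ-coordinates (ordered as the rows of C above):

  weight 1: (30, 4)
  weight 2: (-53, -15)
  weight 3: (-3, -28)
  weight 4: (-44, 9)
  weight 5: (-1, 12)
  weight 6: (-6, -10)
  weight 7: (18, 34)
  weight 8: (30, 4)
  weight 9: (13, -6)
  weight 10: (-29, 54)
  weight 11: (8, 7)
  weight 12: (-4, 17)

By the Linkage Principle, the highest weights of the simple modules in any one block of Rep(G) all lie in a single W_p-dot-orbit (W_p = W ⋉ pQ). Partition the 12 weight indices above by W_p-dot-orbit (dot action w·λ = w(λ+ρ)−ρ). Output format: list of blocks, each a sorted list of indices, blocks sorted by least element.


A_2 Cartan matrix, 2 simple roots permuted; ρ=(1,1).

λ_j+ρ reflected into Ā_19 (⟨·,θ^∨⟩≤19); 2-tuples as given:

  λ_1+ρ ↦ (2, 12) · λ_2+ρ ↦ (9, 5) · λ_3+ρ ↦ (9, 8) · λ_4+ρ ↦ (9, 5) · λ_5+ρ ↦ (0, 13) · λ_6+ρ ↦ (9, 5) · λ_7+ρ ↦ (0, 16) · λ_8+ρ ↦ (2, 12) · λ_9+ρ ↦ (9, 5) · λ_10+ρ ↦ (9, 8) · λ_11+ρ ↦ (9, 8) · λ_12+ρ ↦ (3, 15)

Linkage partition of the 12 weights (6 classes, p=19):

[[1, 8], [2, 4, 6, 9], [3, 10, 11], [5], [7], [12]]


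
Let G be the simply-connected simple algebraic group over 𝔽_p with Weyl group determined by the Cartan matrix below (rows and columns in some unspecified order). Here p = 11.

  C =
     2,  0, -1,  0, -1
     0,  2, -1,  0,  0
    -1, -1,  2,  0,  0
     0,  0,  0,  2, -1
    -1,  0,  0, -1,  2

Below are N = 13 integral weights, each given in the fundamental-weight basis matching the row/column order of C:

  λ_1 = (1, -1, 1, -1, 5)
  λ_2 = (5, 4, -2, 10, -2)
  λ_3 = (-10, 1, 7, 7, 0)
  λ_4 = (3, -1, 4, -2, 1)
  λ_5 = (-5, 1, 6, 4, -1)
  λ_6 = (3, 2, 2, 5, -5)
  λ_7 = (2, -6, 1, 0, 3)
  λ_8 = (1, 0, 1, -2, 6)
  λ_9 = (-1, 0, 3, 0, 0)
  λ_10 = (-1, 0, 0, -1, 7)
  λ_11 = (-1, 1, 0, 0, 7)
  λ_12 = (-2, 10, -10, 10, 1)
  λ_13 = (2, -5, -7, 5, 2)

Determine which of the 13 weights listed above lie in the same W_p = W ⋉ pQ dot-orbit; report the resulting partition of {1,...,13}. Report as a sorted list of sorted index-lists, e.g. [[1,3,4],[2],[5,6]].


C ↔ A_5 under row/col permutation; |W(A_5)| = 720.

Each λ_j+ρ reduced to Ā_11; 5-tuples below use C's row order:

    λ_1 → (2, 0, 2, 0, 6)
    λ_2 → (0, 1, 4, 1, 1)
    λ_3 → (0, 1, 1, 0, 8)
    λ_4 → (4, 0, 5, 1, 1)
    λ_5 → (0, 2, 3, 1, 4)
    λ_6 → (0, 2, 3, 1, 4)
    λ_7 → (0, 2, 3, 1, 4)
    λ_8 → (2, 0, 2, 0, 6)
    λ_9 → (0, 1, 4, 1, 1)
    λ_10 → (0, 1, 1, 0, 8)
    λ_11 → (0, 1, 1, 0, 8)
    λ_12 → (0, 1, 1, 0, 8)
    λ_13 → (0, 2, 3, 1, 4)

Linkage partition of the 13 weights (5 classes, p=11):

[[1, 8], [2, 9], [3, 10, 11, 12], [4], [5, 6, 7, 13]]


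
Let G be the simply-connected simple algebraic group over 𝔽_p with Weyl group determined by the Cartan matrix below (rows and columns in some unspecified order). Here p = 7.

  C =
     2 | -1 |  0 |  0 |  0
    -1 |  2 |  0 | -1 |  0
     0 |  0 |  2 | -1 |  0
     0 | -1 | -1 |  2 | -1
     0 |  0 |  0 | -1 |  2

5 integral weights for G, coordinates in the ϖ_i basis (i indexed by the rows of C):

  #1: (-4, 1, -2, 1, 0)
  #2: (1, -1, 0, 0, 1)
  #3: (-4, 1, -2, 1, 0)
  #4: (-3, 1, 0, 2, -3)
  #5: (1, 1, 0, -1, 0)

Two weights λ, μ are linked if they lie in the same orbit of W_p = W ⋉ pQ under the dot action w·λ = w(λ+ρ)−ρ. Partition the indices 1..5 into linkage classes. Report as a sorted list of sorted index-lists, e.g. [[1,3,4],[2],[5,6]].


D_5 Cartan matrix, 5 simple roots permuted; ρ=(1,1,1,1,1).

λ_j+ρ reflected into Ā_7 (⟨·,θ^∨⟩≤7); 5-tuples as given:

  λ_1 → (2, 1, 1, 0, 1)
  λ_2 → (2, 0, 1, 1, 2)
  λ_3 → (2, 1, 1, 0, 1)
  λ_4 → (2, 0, 1, 1, 2)
  λ_5 → (2, 1, 1, 0, 1)

Linkage partition of the 5 weights (2 classes, p=7):

[[1, 3, 5], [2, 4]]


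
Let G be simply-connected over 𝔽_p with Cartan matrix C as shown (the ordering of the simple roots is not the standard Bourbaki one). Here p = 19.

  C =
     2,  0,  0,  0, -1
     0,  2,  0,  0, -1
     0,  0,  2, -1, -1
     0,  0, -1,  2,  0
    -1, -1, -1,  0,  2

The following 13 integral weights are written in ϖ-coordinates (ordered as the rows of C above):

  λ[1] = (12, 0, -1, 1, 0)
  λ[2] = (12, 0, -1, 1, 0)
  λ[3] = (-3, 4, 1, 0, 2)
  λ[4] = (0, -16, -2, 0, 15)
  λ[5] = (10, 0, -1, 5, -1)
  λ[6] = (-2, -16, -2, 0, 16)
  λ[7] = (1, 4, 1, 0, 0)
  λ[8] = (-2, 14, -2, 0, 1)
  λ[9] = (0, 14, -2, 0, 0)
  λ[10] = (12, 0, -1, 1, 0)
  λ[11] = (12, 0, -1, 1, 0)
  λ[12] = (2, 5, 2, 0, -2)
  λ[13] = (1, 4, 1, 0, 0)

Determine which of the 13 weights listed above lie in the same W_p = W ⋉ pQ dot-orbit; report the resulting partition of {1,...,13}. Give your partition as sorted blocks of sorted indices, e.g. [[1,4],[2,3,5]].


Type D_5, rank 5, |W|=1920; reorder rows/cols to standard.

λ_j+ρ reflected into Ā_19 (⟨·,θ^∨⟩≤19); 5-tuples as given:

  λ_1 → (13, 1, 0, 2, 1);  λ_2 → (13, 1, 0, 2, 1);  λ_3 → (2, 5, 2, 1, 1);  λ_4 → (1, 15, 1, 0, 0);  λ_5 → (11, 1, 0, 6, 0);  λ_6 → (1, 15, 1, 0, 0);  λ_7 → (2, 5, 2, 1, 1);  λ_8 → (1, 15, 1, 0, 0);  λ_9 → (1, 15, 1, 0, 0);  λ_10 → (13, 1, 0, 2, 1);  λ_11 → (13, 1, 0, 2, 1);  λ_12 → (2, 5, 2, 1, 1);  λ_13 → (2, 5, 2, 1, 1)

Grouping the 13 weights by Ā_19-representative: 4 linkage classes.

[[1, 2, 10, 11], [3, 7, 12, 13], [4, 6, 8, 9], [5]]


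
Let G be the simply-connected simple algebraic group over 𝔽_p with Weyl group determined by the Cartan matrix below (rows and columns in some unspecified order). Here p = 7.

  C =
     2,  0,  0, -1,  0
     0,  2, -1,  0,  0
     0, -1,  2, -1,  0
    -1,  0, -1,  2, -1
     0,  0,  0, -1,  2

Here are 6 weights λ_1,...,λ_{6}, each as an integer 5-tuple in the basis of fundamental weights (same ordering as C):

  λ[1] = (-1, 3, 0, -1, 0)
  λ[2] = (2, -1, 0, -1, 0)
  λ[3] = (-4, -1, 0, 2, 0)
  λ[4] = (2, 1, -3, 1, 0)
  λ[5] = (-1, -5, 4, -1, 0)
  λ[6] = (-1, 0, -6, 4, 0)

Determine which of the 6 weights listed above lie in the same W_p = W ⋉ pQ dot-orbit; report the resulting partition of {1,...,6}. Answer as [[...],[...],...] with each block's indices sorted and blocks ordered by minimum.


D_5 Cartan matrix, 5 simple roots permuted; ρ=(1,1,1,1,1).

λ_j+ρ reflected into Ā_7 (⟨·,θ^∨⟩≤7); 5-tuples as given:

    λ_1 → (0, 4, 1, 0, 1)
    λ_2 → (3, 0, 1, 0, 1)
    λ_3 → (3, 0, 1, 0, 1)
    λ_4 → (3, 0, 1, 0, 1)
    λ_5 → (0, 4, 1, 0, 1)
    λ_6 → (0, 4, 1, 0, 1)

Partition of {1..6} into 2 W_7-dot-orbits:

[[1, 5, 6], [2, 3, 4]]


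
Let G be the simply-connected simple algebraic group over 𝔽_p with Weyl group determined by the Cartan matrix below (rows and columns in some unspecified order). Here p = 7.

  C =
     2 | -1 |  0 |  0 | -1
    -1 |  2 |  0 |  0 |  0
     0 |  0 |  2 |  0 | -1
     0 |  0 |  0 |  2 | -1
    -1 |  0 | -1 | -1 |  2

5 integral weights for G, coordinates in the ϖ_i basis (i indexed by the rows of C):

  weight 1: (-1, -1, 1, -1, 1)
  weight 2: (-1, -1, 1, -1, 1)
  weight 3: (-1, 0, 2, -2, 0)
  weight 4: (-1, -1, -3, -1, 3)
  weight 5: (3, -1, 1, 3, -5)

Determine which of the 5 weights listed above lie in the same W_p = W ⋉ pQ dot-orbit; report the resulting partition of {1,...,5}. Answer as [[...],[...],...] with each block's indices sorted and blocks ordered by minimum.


Dynkin diagram of C (from the 8 off-diagonal −1 entries): D_5.

Ā_7 reps of the 5 weights (D_5, coords as presented):

    [1] (0, 0, 2, 0, 2)
    [2] (0, 0, 2, 0, 2)
    [3] (0, 1, 3, 1, 0)
    [4] (0, 0, 2, 0, 2)
    [5] (0, 0, 2, 0, 2)

The 5 indices split into 2 linkage classes (same alcove rep ⇔ same W_7-dot-orbit):

[[1, 2, 4, 5], [3]]


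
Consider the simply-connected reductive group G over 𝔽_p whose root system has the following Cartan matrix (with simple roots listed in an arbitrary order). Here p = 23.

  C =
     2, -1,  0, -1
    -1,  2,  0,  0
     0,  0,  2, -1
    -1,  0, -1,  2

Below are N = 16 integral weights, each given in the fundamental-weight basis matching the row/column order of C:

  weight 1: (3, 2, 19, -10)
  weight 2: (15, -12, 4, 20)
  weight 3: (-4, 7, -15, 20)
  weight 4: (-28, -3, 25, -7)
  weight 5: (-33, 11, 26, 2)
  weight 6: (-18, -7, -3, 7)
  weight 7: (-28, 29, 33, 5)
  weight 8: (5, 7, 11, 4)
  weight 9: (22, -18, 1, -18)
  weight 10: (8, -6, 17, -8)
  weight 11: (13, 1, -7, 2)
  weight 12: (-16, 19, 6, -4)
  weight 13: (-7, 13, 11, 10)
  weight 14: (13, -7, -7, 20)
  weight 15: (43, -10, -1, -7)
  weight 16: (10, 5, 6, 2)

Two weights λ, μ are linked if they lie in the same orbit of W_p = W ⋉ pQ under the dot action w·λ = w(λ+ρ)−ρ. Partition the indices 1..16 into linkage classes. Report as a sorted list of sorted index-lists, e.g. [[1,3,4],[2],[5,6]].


A_4 Cartan matrix, 4 simple roots permuted; ρ=(1,1,1,1).

Folding the 16 weights λ_j+ρ into Ā_23 (reps in the given 4-coord order):

  1: (3, 2, 11, 4);  2: (3, 2, 11, 4);  3: (3, 2, 11, 4);  4: (11, 2, 3, 3);  5: (11, 2, 3, 3);  6: (2, 6, 6, 9);  7: (11, 2, 3, 3);  8: (6, 0, 4, 5);  9: (2, 6, 6, 9);  10: (3, 2, 11, 4);  11: (11, 2, 3, 3);  12: (3, 2, 11, 4);  13: (6, 0, 4, 5);  14: (2, 6, 6, 9);  15: (2, 6, 6, 9);  16: (11, 2, 3, 3)

4 distinct reps among the 16 weights ⇒ 4 W_23-linkage classes:

[[1, 2, 3, 10, 12], [4, 5, 7, 11, 16], [6, 9, 14, 15], [8, 13]]


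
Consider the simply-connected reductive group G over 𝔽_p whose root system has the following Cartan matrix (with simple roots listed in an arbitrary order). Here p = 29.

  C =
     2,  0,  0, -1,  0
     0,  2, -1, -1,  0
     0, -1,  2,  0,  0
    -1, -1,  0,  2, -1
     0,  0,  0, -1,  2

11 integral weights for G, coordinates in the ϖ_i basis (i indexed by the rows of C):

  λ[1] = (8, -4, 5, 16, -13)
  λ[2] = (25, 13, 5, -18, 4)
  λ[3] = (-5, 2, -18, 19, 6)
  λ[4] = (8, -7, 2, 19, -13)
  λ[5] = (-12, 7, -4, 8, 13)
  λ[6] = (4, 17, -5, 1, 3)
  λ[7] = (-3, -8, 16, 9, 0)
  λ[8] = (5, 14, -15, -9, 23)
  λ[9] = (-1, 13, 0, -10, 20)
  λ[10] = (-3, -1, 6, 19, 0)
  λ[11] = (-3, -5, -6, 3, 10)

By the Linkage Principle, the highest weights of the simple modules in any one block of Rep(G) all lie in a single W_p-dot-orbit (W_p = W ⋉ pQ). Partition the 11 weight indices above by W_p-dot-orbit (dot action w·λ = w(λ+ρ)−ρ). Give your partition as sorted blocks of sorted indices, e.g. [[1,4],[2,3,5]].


Type D_5, rank 5, |W|=1920; reorder rows/cols to standard.

Ā_29 reps of the 11 weights (D_5, coords as presented):

  [1] (9, 2, 1, 0, 12);  [2] (9, 2, 1, 0, 12);  [3] (3, 2, 0, 1, 6);  [4] (9, 2, 1, 0, 12);  [5] (9, 2, 1, 0, 12);  [6] (5, 2, 2, 0, 4);  [7] (2, 7, 10, 1, 1);  [8] (0, 1, 5, 1, 14);  [9] (9, 2, 1, 0, 12);  [10] (2, 7, 10, 1, 1);  [11] (5, 2, 2, 0, 4)

5 distinct reps among the 11 weights ⇒ 5 W_29-linkage classes:

[[1, 2, 4, 5, 9], [3], [6, 11], [7, 10], [8]]


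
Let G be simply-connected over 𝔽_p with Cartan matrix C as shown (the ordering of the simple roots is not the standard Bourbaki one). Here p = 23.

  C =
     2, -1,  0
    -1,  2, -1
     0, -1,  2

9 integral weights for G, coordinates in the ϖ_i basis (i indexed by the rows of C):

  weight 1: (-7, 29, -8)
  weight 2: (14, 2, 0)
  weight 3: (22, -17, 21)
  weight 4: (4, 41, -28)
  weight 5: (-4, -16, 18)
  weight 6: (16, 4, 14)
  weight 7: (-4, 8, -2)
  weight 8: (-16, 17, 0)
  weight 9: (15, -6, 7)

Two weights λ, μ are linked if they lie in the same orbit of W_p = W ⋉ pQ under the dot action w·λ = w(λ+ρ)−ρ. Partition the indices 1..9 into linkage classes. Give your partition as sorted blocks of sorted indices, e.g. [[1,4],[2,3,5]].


Cartan matrix: type A_3 (|W|=24); un-permuting the 3 rows.

Folding the 9 weights λ_j+ρ into Ā_23 (reps in the given 3-coord order):

    λ_1 → (1, 16, 0)
    λ_2 → (15, 3, 1)
    λ_3 → (1, 16, 0)
    λ_4 → (15, 3, 1)
    λ_5 → (15, 3, 1)
    λ_6 → (3, 5, 1)
    λ_7 → (3, 5, 1)
    λ_8 → (15, 3, 1)
    λ_9 → (11, 5, 3)

4 distinct reps among the 9 weights ⇒ 4 W_23-linkage classes:

[[1, 3], [2, 4, 5, 8], [6, 7], [9]]


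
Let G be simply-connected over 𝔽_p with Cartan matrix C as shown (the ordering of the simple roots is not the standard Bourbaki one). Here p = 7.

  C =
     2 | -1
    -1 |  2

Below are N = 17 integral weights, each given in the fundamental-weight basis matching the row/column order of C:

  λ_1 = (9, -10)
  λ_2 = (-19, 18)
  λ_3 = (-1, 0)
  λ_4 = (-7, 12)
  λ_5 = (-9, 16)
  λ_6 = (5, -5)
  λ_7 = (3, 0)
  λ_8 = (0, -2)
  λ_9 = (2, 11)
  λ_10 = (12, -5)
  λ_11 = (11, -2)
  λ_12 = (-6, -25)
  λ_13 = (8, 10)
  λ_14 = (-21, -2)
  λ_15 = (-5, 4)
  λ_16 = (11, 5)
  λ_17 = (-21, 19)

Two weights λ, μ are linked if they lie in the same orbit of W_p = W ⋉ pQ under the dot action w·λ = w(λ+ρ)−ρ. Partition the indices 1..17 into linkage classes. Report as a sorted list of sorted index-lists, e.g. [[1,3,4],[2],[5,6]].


Type A_2, rank 2, |W|=6; reorder rows/cols to standard.

λ_j+ρ reflected into Ā_7 (⟨·,θ^∨⟩≤7); 2-tuples as given:

  λ_1 → (2, 4);  λ_2 → (1, 2);  λ_3 → (0, 1);  λ_4 → (0, 1);  λ_5 → (1, 2);  λ_6 → (2, 4);  λ_7 → (4, 1);  λ_8 → (0, 1);  λ_9 → (4, 1);  λ_10 → (1, 2);  λ_11 → (2, 4);  λ_12 → (2, 4);  λ_13 → (2, 4);  λ_14 → (0, 1);  λ_15 → (4, 1);  λ_16 → (4, 1);  λ_17 → (0, 1)

Grouping the 17 weights by Ā_7-representative: 4 linkage classes.

[[1, 6, 11, 12, 13], [2, 5, 10], [3, 4, 8, 14, 17], [7, 9, 15, 16]]


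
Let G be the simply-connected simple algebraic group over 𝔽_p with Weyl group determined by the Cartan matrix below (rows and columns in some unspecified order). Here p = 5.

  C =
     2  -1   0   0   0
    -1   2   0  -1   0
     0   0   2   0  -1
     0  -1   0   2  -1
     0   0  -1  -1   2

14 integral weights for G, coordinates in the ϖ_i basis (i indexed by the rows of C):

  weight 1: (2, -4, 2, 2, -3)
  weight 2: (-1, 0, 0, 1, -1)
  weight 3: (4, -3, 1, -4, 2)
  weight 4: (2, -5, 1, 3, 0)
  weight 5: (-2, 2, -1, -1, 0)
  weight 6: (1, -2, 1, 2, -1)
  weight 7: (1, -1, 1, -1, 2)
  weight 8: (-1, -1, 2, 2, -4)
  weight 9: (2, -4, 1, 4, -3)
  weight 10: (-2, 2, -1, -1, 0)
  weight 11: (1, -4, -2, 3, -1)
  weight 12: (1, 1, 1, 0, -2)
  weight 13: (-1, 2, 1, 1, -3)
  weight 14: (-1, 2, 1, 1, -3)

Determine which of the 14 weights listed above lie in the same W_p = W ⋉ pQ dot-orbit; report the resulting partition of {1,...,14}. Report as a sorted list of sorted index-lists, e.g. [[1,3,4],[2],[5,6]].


Root system A_5: the 5×5 matrix C matches after relabeling.

W_5-reps of the 14 weights in Ā_5 (same 5-coord order as C):

  λ_1 → (0, 1, 1, 2, 0);  λ_2 → (0, 1, 1, 2, 0);  λ_3 → (0, 3, 0, 0, 2);  λ_4 → (1, 2, 0, 0, 1);  λ_5 → (1, 2, 0, 0, 1);  λ_6 → (0, 1, 1, 2, 0);  λ_7 → (0, 0, 0, 0, 3);  λ_8 → (0, 0, 0, 0, 3);  λ_9 → (0, 3, 0, 0, 2);  λ_10 → (1, 2, 0, 0, 1);  λ_11 → (1, 2, 0, 0, 1);  λ_12 → (1, 2, 0, 0, 1);  λ_13 → (0, 3, 0, 0, 2);  λ_14 → (0, 3, 0, 0, 2)

These 14 weights hit 4 W_5-dot-orbits; sizes (3, 4, 5, 2):

[[1, 2, 6], [3, 9, 13, 14], [4, 5, 10, 11, 12], [7, 8]]


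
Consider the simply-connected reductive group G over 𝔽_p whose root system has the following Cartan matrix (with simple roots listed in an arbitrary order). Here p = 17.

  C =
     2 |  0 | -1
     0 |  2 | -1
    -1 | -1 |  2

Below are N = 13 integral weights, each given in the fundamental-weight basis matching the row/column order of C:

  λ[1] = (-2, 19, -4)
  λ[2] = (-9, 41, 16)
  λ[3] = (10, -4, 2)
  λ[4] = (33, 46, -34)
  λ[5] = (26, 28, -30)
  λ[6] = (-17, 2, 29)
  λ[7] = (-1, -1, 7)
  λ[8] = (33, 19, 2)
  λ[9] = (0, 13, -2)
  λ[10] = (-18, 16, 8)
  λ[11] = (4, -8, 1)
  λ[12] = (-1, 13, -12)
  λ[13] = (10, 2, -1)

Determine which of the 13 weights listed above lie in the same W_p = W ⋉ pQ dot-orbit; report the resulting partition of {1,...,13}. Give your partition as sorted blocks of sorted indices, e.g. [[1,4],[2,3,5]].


Root system A_3: the 3×3 matrix C matches after relabeling.

Alcove-folded reps (p=17, 13 weights, presented ϖ-order):

  [1] (0, 13, 1);  [2] (0, 0, 8);  [3] (11, 3, 0);  [4] (0, 13, 1);  [5] (0, 2, 5);  [6] (0, 13, 1);  [7] (0, 0, 8);  [8] (11, 3, 0);  [9] (0, 13, 1);  [10] (0, 0, 8);  [11] (0, 2, 5);  [12] (11, 3, 0);  [13] (11, 3, 0)

4 distinct reps among the 13 weights ⇒ 4 W_17-linkage classes:

[[1, 4, 6, 9], [2, 7, 10], [3, 8, 12, 13], [5, 11]]


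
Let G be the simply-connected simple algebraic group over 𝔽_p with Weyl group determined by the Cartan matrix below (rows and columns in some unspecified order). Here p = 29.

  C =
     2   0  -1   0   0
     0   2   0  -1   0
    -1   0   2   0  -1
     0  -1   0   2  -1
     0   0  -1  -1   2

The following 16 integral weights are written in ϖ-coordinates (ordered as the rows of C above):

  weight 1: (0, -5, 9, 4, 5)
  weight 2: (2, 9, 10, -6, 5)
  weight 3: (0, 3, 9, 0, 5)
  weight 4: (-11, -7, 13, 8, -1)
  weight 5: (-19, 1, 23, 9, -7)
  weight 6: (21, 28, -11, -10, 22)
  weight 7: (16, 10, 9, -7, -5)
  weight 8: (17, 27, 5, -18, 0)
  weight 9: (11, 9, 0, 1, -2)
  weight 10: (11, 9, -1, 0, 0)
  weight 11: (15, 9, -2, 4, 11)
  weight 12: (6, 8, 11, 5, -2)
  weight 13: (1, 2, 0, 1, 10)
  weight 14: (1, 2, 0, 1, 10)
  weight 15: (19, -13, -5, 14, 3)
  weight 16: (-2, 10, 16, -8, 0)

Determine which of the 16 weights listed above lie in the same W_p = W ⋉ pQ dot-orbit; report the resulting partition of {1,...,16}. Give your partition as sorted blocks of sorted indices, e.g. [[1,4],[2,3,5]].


Cartan matrix: type A_5 (|W|=720); un-permuting the 5 rows.

W_29-reps of the 16 weights in Ā_29 (same 5-coord order as C):

  1: (1, 4, 10, 1, 6);  2: (3, 5, 11, 5, 1);  3: (1, 4, 10, 1, 6);  4: (10, 6, 4, 3, 0);  5: (17, 1, 0, 4, 6);  6: (10, 6, 4, 3, 0);  7: (17, 1, 0, 4, 6);  8: (1, 4, 10, 1, 6);  9: (12, 10, 0, 1, 1);  10: (12, 10, 0, 1, 1);  11: (2, 3, 1, 2, 11);  12: (3, 5, 11, 5, 1);  13: (2, 3, 1, 2, 11);  14: (2, 3, 1, 2, 11);  15: (10, 6, 4, 3, 0);  16: (1, 4, 10, 1, 6)

These 16 weights hit 6 W_29-dot-orbits; sizes (4, 2, 3, 2, 2, 3):

[[1, 3, 8, 16], [2, 12], [4, 6, 15], [5, 7], [9, 10], [11, 13, 14]]


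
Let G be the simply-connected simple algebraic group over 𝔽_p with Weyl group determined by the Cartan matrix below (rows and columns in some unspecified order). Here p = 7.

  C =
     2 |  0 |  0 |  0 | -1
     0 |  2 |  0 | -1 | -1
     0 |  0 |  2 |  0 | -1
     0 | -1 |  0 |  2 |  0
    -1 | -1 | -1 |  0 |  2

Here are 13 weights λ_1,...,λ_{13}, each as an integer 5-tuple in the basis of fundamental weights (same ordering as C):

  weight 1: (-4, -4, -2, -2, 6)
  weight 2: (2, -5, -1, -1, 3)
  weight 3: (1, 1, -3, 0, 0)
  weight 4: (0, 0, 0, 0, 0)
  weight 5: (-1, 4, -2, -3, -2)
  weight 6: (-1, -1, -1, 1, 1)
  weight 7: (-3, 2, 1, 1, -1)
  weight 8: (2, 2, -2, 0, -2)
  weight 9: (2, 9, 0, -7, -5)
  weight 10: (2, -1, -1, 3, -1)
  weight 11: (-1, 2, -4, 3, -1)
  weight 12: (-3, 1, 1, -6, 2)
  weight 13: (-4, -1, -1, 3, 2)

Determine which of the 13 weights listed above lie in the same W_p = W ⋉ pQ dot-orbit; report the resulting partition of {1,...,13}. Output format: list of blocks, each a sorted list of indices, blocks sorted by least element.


Type D_5, rank 5, |W|=1920; reorder rows/cols to standard.

Alcove-folded reps (p=7, 13 weights, presented ϖ-order):

  1: (2, 0, 0, 3, 1)
  2: (3, 0, 0, 4, 0)
  3: (1, 1, 1, 1, 1)
  4: (1, 1, 1, 1, 1)
  5: (1, 0, 0, 2, 1)
  6: (0, 0, 0, 2, 2)
  7: (0, 0, 0, 2, 2)
  8: (1, 1, 1, 1, 1)
  9: (2, 0, 0, 3, 1)
  10: (3, 0, 0, 4, 0)
  11: (3, 0, 0, 4, 0)
  12: (0, 0, 0, 2, 2)
  13: (3, 0, 0, 4, 0)

Linkage partition of the 13 weights (5 classes, p=7):

[[1, 9], [2, 10, 11, 13], [3, 4, 8], [5], [6, 7, 12]]


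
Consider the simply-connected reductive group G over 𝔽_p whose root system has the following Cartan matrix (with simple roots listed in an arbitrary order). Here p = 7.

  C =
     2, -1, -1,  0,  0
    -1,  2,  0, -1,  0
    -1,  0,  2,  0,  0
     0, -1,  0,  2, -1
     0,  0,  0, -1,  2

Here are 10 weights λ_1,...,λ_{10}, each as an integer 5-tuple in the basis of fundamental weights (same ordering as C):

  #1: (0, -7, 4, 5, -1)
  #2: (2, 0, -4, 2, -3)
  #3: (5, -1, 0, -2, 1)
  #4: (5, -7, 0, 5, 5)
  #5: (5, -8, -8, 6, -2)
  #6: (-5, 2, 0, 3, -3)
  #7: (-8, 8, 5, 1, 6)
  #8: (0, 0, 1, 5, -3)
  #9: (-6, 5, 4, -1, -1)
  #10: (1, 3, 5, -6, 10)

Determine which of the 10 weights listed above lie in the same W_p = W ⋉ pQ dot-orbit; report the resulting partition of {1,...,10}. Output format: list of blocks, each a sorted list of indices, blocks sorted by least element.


Type A_5, rank 5, |W|=720; reorder rows/cols to standard.

Ā_7 reps of the 10 weights (A_5, coords as presented):

    [1] (5, 1, 0, 0, 0)
    [2] (0, 1, 3, 1, 2)
    [3] (5, 1, 0, 0, 0)
    [4] (5, 1, 0, 0, 0)
    [5] (5, 1, 0, 0, 0)
    [6] (0, 1, 3, 1, 2)
    [7] (0, 1, 3, 1, 2)
    [8] (0, 1, 1, 3, 1)
    [9] (5, 1, 0, 0, 0)
    [10] (0, 1, 1, 3, 1)

Partition of {1..10} into 3 W_7-dot-orbits:

[[1, 3, 4, 5, 9], [2, 6, 7], [8, 10]]


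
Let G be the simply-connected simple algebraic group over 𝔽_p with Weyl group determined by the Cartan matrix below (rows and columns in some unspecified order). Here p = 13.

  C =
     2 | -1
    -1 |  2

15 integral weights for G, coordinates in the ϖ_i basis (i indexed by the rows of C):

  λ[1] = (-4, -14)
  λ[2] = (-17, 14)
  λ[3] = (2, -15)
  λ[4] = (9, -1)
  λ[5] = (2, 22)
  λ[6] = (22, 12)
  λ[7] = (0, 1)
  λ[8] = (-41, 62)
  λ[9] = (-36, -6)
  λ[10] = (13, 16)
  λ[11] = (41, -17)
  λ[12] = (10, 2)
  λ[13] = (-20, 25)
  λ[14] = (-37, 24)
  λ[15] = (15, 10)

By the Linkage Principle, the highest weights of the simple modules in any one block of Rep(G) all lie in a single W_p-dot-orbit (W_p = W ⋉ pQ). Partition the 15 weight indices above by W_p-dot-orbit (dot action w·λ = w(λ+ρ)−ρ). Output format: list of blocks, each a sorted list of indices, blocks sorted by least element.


Root system A_2: the 2×2 matrix C matches after relabeling.

Each λ_j+ρ reduced to Ā_13; 2-tuples below use C's row order:

  [1] (10, 0)
  [2] (10, 2)
  [3] (10, 2)
  [4] (10, 0)
  [5] (10, 0)
  [6] (10, 0)
  [7] (1, 2)
  [8] (10, 2)
  [9] (1, 4)
  [10] (1, 4)
  [11] (10, 0)
  [12] (10, 2)
  [13] (0, 6)
  [14] (10, 2)
  [15] (1, 2)

Linkage partition of the 15 weights (5 classes, p=13):

[[1, 4, 5, 6, 11], [2, 3, 8, 12, 14], [7, 15], [9, 10], [13]]


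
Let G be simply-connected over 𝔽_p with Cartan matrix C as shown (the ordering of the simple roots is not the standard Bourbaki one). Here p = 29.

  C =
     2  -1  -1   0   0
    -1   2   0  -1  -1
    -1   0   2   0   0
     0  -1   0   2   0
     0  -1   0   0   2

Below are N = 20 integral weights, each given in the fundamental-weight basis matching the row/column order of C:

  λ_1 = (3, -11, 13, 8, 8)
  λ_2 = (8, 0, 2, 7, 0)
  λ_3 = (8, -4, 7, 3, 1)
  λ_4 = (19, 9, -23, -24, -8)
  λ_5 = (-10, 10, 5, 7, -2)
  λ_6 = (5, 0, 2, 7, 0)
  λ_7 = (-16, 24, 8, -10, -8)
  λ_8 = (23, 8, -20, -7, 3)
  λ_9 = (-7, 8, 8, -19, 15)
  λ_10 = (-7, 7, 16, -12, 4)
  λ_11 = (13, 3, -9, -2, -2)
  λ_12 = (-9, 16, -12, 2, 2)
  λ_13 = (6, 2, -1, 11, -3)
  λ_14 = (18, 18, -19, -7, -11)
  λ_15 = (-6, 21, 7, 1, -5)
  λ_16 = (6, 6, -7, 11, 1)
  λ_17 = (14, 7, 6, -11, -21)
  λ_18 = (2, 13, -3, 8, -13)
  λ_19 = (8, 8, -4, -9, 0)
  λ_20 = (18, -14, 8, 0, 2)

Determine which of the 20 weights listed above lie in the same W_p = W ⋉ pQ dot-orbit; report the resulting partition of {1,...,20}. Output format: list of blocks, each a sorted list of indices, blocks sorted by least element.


Cartan matrix: type D_5 (|W|=1920); un-permuting the 5 rows.

Ā_29 reps of the 20 weights (D_5, coords as presented):

  λ_1 → (6, 2, 8, 1, 1) · λ_2 → (6, 1, 3, 8, 1) · λ_3 → (6, 2, 8, 1, 1) · λ_4 → (6, 1, 0, 12, 2) · λ_5 → (6, 1, 3, 8, 1) · λ_6 → (6, 1, 3, 8, 1) · λ_7 → (3, 6, 6, 3, 1) · λ_8 → (3, 2, 8, 2, 4) · λ_9 → (3, 6, 6, 3, 1) · λ_10 → (3, 2, 8, 2, 4) · λ_11 → (6, 2, 8, 1, 1) · λ_12 → (6, 2, 8, 1, 1) · λ_13 → (6, 1, 0, 12, 2) · λ_14 → (3, 6, 6, 3, 1) · λ_15 → (3, 2, 8, 2, 4) · λ_16 → (6, 1, 0, 12, 2) · λ_17 → (6, 1, 0, 12, 2) · λ_18 → (1, 2, 2, 9, 12) · λ_19 → (6, 1, 3, 8, 1) · λ_20 → (3, 6, 6, 3, 1)

Linkage partition of the 20 weights (6 classes, p=29):

[[1, 3, 11, 12], [2, 5, 6, 19], [4, 13, 16, 17], [7, 9, 14, 20], [8, 10, 15], [18]]


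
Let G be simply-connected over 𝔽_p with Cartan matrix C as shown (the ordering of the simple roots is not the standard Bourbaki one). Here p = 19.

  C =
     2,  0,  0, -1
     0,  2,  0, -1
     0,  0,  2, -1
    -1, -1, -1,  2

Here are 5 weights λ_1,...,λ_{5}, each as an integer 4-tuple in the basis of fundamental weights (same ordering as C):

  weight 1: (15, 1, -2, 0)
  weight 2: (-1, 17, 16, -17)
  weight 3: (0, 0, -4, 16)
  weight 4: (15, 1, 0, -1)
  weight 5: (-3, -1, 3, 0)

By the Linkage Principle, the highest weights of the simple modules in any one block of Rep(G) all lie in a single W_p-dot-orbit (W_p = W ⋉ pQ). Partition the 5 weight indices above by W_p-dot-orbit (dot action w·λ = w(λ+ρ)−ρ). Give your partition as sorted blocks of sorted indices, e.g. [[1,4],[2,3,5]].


D_4 Cartan matrix, 4 simple roots permuted; ρ=(1,1,1,1).

W_19-reps of the 5 weights in Ā_19 (same 4-coord order as C):

  λ_1 → (16, 2, 1, 0)
  λ_2 → (16, 2, 1, 0)
  λ_3 → (1, 1, 3, 0)
  λ_4 → (16, 2, 1, 0)
  λ_5 → (1, 1, 3, 0)

Grouping the 5 weights by Ā_19-representative: 2 linkage classes.

[[1, 2, 4], [3, 5]]


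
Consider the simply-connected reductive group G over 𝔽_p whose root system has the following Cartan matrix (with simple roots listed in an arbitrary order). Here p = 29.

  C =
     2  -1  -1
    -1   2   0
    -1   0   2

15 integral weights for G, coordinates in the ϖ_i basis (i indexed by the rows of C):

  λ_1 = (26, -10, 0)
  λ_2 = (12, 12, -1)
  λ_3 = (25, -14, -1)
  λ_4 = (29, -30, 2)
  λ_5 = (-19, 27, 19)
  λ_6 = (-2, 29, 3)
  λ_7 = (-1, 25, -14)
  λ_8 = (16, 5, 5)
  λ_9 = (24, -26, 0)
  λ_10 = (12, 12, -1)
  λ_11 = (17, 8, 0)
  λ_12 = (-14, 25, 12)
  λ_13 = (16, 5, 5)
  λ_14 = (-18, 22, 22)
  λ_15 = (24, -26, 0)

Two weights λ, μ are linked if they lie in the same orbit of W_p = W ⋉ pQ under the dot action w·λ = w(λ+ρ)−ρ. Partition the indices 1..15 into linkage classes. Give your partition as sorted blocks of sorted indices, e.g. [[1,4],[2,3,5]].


Type A_3, rank 3, |W|=24; reorder rows/cols to standard.

W_29-reps of the 15 weights in Ā_29 (same 3-coord order as C):

  λ_1+ρ ↦ (18, 9, 1)
  λ_2+ρ ↦ (13, 13, 0)
  λ_3+ρ ↦ (13, 13, 0)
  λ_4+ρ ↦ (0, 25, 1)
  λ_5+ρ ↦ (18, 9, 1)
  λ_6+ρ ↦ (0, 25, 1)
  λ_7+ρ ↦ (13, 13, 0)
  λ_8+ρ ↦ (17, 6, 6)
  λ_9+ρ ↦ (0, 25, 1)
  λ_10+ρ ↦ (13, 13, 0)
  λ_11+ρ ↦ (18, 9, 1)
  λ_12+ρ ↦ (13, 13, 0)
  λ_13+ρ ↦ (17, 6, 6)
  λ_14+ρ ↦ (17, 6, 6)
  λ_15+ρ ↦ (0, 25, 1)

The 15 indices split into 4 linkage classes (same alcove rep ⇔ same W_29-dot-orbit):

[[1, 5, 11], [2, 3, 7, 10, 12], [4, 6, 9, 15], [8, 13, 14]]
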